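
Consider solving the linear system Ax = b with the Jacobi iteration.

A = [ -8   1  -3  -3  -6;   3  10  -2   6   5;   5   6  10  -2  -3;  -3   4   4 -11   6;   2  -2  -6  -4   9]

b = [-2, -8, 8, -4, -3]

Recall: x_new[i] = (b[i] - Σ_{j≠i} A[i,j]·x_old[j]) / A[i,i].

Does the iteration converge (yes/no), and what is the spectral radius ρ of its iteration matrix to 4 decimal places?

no, ρ = 1.2615

A = D + L + U where D = diag(-8, 10, 10, -11, 9).
Jacobi T = -D⁻¹(L+U): T[2,0] = -(5)/(10) = -0.5000; T[2,2] = 0.
  T[0,:] = [+0.0000, +0.1250, -0.3750, -0.3750, -0.7500]
  T[1,:] = [-0.3000, +0.0000, +0.2000, -0.6000, -0.5000]
  T[2,:] = [-0.5000, -0.6000, +0.0000, +0.2000, +0.3000]
  T[3,:] = [-0.2727, +0.3636, +0.3636, +0.0000, +0.5455]
  T[4,:] = [-0.2222, +0.2222, +0.6667, +0.4444, +0.0000]
|roots of det(T-λI)|: 1.2615, 0.7370, 0.7370, 0.4408, 0.4408.
ρ(T) = max|λ| = 1.2615; 1.2615 > 1: divergent.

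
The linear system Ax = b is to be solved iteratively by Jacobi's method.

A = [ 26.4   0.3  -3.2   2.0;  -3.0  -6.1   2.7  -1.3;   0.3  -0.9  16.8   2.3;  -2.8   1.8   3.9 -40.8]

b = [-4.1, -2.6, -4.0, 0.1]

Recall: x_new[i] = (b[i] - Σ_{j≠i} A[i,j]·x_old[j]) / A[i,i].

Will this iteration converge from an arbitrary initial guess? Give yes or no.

Write A = D+L+U with D = diag(26.4, -6.1, 16.8, -40.8).
Jacobi: T = -D⁻¹(L+U), T[0,3] = -(2)/(26.4) = -0.0758; T[0,0] = 0.
  T[0,:] = [+0.0000  -0.0114  +0.1212  -0.0758]
  T[1,:] = [-0.4918  +0.0000  +0.4426  -0.2131]
  T[2,:] = [-0.0179  +0.0536  +0.0000  -0.1369]
  T[3,:] = [-0.0686  +0.0441  +0.0956  +0.0000]
moduli |λ_i(T)| = 0.2066, 0.1497, 0.1497, 0.1188.
ρ(T) = max|λ| = 0.2066; 0.2066 < 1 ⇒ converges.

yes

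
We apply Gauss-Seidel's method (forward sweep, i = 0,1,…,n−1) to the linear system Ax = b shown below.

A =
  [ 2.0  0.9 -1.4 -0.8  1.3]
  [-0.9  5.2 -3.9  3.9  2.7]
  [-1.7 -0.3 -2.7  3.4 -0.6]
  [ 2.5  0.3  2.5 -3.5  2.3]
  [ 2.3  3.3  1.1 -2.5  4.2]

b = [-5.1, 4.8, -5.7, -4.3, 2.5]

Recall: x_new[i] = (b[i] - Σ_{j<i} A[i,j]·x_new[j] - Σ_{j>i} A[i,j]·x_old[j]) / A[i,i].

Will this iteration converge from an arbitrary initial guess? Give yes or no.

no

A = D + L + U where D = diag(2, 5.2, -2.7, -3.5, 4.2).
GS T = -(D+L)⁻¹U: row 0 first, T[0,2] = -(-1.4)/(2) = +0.7000; later rows by forward substitution.
  T[0,:] = [+0.0000 -0.4500 +0.7000 +0.4000 -0.6500]
  T[1,:] = [+0.0000 -0.0779 +0.8712 -0.6808 -0.6317]
  T[2,:] = [+0.0000 +0.2920 -0.5375 +1.0830 +0.2572]
  T[3,:] = [+0.0000 -0.1195 +0.1907 +1.0010 +0.3224]
  T[4,:] = [+0.0000 +0.1600 -0.8135 +0.6280 +0.9769]
|eigenvalues of T|: 1.2544, 0.8979, 0.8453, 0.1606, 0.0000.
ρ = 1.2544; 1.2544 > 1 ⇒ diverges.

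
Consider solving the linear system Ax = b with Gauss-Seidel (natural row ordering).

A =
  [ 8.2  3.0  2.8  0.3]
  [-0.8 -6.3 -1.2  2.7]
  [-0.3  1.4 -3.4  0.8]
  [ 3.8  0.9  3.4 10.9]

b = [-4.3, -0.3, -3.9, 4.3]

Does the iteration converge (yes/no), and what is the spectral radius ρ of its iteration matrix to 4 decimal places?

yes, ρ = 0.4150

Write A = D+L+U with D = diag(8.2, -6.3, -3.4, 10.9).
GS T = -(D+L)⁻¹U: row 0 first, T[0,3] = -(0.3)/(8.2) = -0.0366; later rows by forward substitution.
  T[0,:] = [+0.0000  -0.3659  -0.3415  -0.0366]
  T[1,:] = [+0.0000  +0.0465  -0.1471  +0.4332]
  T[2,:] = [+0.0000  +0.0514  -0.0304  +0.4169]
  T[3,:] = [+0.0000  +0.1077  +0.1407  -0.1531]
|roots of det(T-λI)|: 0.4150, 0.2135, 0.0645, 0.0000.
spectral radius ρ = 0.4150; 0.4150 < 1: convergent.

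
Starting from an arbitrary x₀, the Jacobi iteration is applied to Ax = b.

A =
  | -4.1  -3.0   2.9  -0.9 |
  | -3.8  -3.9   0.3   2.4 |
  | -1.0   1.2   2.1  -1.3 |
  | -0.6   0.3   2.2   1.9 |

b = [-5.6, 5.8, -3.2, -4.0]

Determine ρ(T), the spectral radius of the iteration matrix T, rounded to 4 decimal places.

Split A = D + L + U, D = diag(-4.1, -3.9, 2.1, 1.9).
Jacobi: T = -D⁻¹(L+U), T[1,3] = -(2.4)/(-3.9) = +0.6154; T[1,1] = 0.
  T[0,:] = [+0.0000, -0.7317, +0.7073, -0.2195]
  T[1,:] = [-0.9744, +0.0000, +0.0769, +0.6154]
  T[2,:] = [+0.4762, -0.5714, +0.0000, +0.6190]
  T[3,:] = [+0.3158, -0.1579, -1.1579, +0.0000]
|roots of det(T-λI)|: 1.2056, 0.9962, 0.9962, 0.7603.
ρ = 1.2056; 1.2056 > 1, so it fails to converge.

1.2056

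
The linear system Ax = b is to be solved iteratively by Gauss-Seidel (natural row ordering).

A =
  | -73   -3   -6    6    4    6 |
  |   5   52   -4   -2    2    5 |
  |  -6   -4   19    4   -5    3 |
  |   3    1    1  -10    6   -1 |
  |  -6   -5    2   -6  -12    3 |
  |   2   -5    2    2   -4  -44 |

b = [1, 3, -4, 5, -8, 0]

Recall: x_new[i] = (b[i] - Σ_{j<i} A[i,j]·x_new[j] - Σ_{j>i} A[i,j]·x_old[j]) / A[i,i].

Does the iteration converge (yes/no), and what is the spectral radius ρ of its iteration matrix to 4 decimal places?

Split A = D + L + U, D = diag(-73, 52, 19, -10, -12, -44).
T_GS = -(D+L)⁻¹U: row 0 first, T[0,2] = -(-6)/(-73) = -0.0822; later rows by forward substitution.
  T[0,:] = [+0.0000  -0.0411  -0.0822  +0.0822  +0.0548  +0.0822]
  T[1,:] = [+0.0000  +0.0040  +0.0848  +0.0306  -0.0437  -0.1041]
  T[2,:] = [+0.0000  -0.0121  -0.0081  -0.1781  +0.2713  -0.1538]
  T[3,:] = [+0.0000  -0.0131  -0.0170  +0.0099  +0.6392  -0.1011]
  T[4,:] = [+0.0000  +0.0235  +0.0129  -0.0885  -0.2836  +0.2772]
  T[5,:] = [+0.0000  -0.0056  -0.0157  +0.0007  +0.0746  -0.0212]
eigenvalue magnitudes: 0.1848, 0.1453, 0.1453, 0.0665, 0.0175, 0.0000.
spectral radius ρ = 0.1848; 0.1848 < 1, so it converges for any x₀.

yes, ρ = 0.1848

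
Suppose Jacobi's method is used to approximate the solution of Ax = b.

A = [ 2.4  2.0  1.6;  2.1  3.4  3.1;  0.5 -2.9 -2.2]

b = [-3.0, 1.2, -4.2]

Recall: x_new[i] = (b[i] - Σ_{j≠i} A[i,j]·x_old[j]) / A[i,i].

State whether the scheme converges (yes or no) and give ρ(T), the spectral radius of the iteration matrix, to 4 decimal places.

Diagonal D = diag(2.4, 3.4, -2.2); L, U strict lower/upper.
Jacobi T = -D⁻¹(L+U): T[1,2] = -(3.1)/(3.4) = -0.9118; T[1,1] = 0.
  T[0,:] = [+0.0000 -0.8333 -0.6667]
  T[1,:] = [-0.6176 +0.0000 -0.9118]
  T[2,:] = [+0.2273 -1.3182 +0.0000]
|eigenvalues of T|: 1.3557, 1.1098, 0.2460.
spectral radius ρ = 1.3557; 1.3557 > 1, so it fails to converge.

no, ρ = 1.3557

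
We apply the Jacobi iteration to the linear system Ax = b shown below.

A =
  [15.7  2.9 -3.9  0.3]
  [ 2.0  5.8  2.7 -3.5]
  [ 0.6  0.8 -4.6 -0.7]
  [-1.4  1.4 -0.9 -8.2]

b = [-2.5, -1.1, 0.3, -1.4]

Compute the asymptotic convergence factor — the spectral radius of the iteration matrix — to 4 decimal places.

Diagonal D = diag(15.7, 5.8, -4.6, -8.2); L, U strict lower/upper.
Jacobi T = -D⁻¹(L+U): T[0,3] = -(0.3)/(15.7) = -0.0191; T[0,0] = 0.
  T[0,:] = [+0.0000, -0.1847, +0.2484, -0.0191]
  T[1,:] = [-0.3448, +0.0000, -0.4655, +0.6034]
  T[2,:] = [+0.1304, +0.1739, +0.0000, -0.1522]
  T[3,:] = [-0.1707, +0.1707, -0.1098, +0.0000]
|λ(T)| sorted: 0.4248, 0.2809, 0.2809, 0.0734.
ρ(T) = max|λ| = 0.4248; 0.4248 < 1: convergent.

0.4248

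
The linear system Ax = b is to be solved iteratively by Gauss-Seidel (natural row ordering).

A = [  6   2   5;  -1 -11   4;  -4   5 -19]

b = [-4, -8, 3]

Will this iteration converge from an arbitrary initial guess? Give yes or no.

Let D = diag(6, -11, -19); L, U the strict triangles.
Gauss-Seidel: T = -(D+L)⁻¹U, row 0 first, T[0,2] = -(5)/(6) = -0.8333; later rows by forward substitution.
  T[0,:] = [+0.0000, -0.3333, -0.8333]
  T[1,:] = [+0.0000, +0.0303, +0.4394]
  T[2,:] = [+0.0000, +0.0781, +0.2911]
|roots of det(T-λI)|: 0.3873, 0.0659, 0.0000.
ρ(T) = max|λ| = 0.3873; 0.3873 < 1: convergent.

yes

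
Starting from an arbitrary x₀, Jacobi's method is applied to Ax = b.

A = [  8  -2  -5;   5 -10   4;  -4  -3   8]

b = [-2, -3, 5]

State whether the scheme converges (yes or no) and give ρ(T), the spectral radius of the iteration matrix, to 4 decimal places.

yes, ρ = 0.8816

Write A = D+L+U with D = diag(8, -10, 8).
T_J = -D⁻¹(L+U): T[2,1] = -(-3)/(8) = +0.3750; T[2,2] = 0.
  T[0,:] = [+0.0000, +0.2500, +0.6250]
  T[1,:] = [+0.5000, +0.0000, +0.4000]
  T[2,:] = [+0.5000, +0.3750, +0.0000]
|λ(T)| sorted: 0.8816, 0.5089, 0.3727.
spectral radius ρ = 0.8816; 0.8816 < 1, so it converges for any x₀.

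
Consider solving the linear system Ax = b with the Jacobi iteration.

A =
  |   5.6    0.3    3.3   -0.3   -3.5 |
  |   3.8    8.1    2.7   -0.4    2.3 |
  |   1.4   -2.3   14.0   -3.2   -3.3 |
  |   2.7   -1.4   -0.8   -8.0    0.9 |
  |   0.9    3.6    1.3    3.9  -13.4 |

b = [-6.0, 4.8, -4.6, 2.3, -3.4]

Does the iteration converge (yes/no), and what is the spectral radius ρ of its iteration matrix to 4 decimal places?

yes, ρ = 0.5117

Write A = D+L+U with D = diag(5.6, 8.1, 14, -8, -13.4).
Jacobi: T = -D⁻¹(L+U), T[0,1] = -(0.3)/(5.6) = -0.0536; T[0,0] = 0.
  T[0,:] = [+0.0000 -0.0536 -0.5893 +0.0536 +0.6250]
  T[1,:] = [-0.4691 +0.0000 -0.3333 +0.0494 -0.2840]
  T[2,:] = [-0.1000 +0.1643 +0.0000 +0.2286 +0.2357]
  T[3,:] = [+0.3375 -0.1750 -0.1000 +0.0000 +0.1125]
  T[4,:] = [+0.0672 +0.2687 +0.0970 +0.2910 +0.0000]
|λ(T)| sorted: 0.5117, 0.4022, 0.4022, 0.2679, 0.2679.
ρ = 0.5117; 0.5117 < 1: convergent.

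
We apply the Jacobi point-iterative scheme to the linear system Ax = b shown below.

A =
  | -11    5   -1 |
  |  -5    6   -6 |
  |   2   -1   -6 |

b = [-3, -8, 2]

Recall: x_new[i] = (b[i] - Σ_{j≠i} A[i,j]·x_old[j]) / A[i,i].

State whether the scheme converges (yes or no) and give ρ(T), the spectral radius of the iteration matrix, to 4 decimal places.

Diagonal D = diag(-11, 6, -6); L, U strict lower/upper.
Jacobi: T = -D⁻¹(L+U), T[0,2] = -(-1)/(-11) = -0.0909; T[0,0] = 0.
  T[0,:] = [+0.0000, +0.4545, -0.0909]
  T[1,:] = [+0.8333, +0.0000, +1.0000]
  T[2,:] = [+0.3333, -0.1667, +0.0000]
eigenvalue magnitudes: 0.6570, 0.4998, 0.4998.
ρ = 0.6570; 0.6570 < 1 ⇒ converges.

yes, ρ = 0.6570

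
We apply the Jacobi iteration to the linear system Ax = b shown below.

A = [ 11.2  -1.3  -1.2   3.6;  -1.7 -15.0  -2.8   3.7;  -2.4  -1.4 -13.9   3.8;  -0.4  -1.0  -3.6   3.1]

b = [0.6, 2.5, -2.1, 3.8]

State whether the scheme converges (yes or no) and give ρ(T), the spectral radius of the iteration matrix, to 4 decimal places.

Let D = diag(11.2, -15, -13.9, 3.1); L, U the strict triangles.
T_J = -D⁻¹(L+U): T[3,0] = -(-0.4)/(3.1) = +0.1290; T[3,3] = 0.
  T[0,:] = [+0.0000 +0.1161 +0.1071 -0.3214]
  T[1,:] = [-0.1133 +0.0000 -0.1867 +0.2467]
  T[2,:] = [-0.1727 -0.1007 +0.0000 +0.2734]
  T[3,:] = [+0.1290 +0.3226 +1.1613 +0.0000]
|eigenvalues of T|: 0.6235, 0.4480, 0.2884, 0.1129.
ρ = 0.6235; 0.6235 < 1: convergent.

yes, ρ = 0.6235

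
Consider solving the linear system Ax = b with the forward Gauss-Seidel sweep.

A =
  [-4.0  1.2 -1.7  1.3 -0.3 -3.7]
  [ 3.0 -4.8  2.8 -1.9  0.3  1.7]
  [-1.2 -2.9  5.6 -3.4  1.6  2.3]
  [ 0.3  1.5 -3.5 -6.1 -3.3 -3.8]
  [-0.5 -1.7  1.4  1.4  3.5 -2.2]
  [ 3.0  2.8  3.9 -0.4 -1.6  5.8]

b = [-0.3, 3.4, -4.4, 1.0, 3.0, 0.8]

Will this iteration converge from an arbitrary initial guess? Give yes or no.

no

A = D + L + U where D = diag(-4, -4.8, 5.6, -6.1, 3.5, 5.8).
GS T = -(D+L)⁻¹U: row 0 first, T[0,3] = -(1.3)/(-4) = +0.3250; later rows by forward substitution.
  T[0,:] = [+0.0000, +0.3000, -0.4250, +0.3250, -0.0750, -0.9250]
  T[1,:] = [+0.0000, +0.1875, +0.3177, -0.1927, +0.0156, -0.2240]
  T[2,:] = [+0.0000, +0.1614, +0.0735, +0.5770, -0.2937, -0.7249]
  T[3,:] = [+0.0000, -0.0317, +0.0151, -0.3625, -0.3723, -0.3076]
  T[4,:] = [+0.0000, +0.0821, +0.0582, -0.1330, +0.2633, +0.8006]
  T[5,:] = [+0.0000, -0.3338, +0.0341, -0.5247, +0.2757, +1.2737]
|roots of det(T-λI)|: 1.6316, 0.3432, 0.3432, 0.3119, 0.3119, 0.0000.
ρ = 1.6316; 1.6316 > 1 ⇒ diverges.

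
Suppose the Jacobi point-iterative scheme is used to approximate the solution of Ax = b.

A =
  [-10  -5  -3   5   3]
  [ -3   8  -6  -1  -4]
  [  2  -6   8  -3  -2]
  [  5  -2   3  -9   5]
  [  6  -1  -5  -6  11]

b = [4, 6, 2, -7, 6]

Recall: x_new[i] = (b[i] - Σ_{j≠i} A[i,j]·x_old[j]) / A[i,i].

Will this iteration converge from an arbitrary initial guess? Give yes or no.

no

Write A = D+L+U with D = diag(-10, 8, 8, -9, 11).
Jacobi: T = -D⁻¹(L+U), T[3,0] = -(5)/(-9) = +0.5556; T[3,3] = 0.
  T[0,:] = [+0.0000  -0.5000  -0.3000  +0.5000  +0.3000]
  T[1,:] = [+0.3750  +0.0000  +0.7500  +0.1250  +0.5000]
  T[2,:] = [-0.2500  +0.7500  +0.0000  +0.3750  +0.2500]
  T[3,:] = [+0.5556  -0.2222  +0.3333  +0.0000  +0.5556]
  T[4,:] = [-0.5455  +0.0909  +0.4545  +0.5455  +0.0000]
|eigenvalues of T|: 1.1263, 0.9512, 0.3751, 0.2315, 0.2315.
ρ(T) = max|λ| = 1.1263; 1.1263 > 1: divergent.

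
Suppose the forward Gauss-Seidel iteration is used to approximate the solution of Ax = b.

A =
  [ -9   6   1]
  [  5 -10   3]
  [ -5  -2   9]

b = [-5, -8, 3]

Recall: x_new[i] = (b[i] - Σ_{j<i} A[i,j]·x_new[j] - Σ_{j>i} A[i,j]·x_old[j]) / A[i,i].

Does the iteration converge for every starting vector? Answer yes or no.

Split A = D + L + U, D = diag(-9, -10, 9).
Gauss-Seidel: T = -(D+L)⁻¹U, row 0 first, T[0,2] = -(1)/(-9) = +0.1111; later rows by forward substitution.
  T[0,:] = [+0.0000  +0.6667  +0.1111]
  T[1,:] = [+0.0000  +0.3333  +0.3556]
  T[2,:] = [+0.0000  +0.4444  +0.1407]
moduli |λ_i(T)| = 0.6461, 0.1720, 0.0000.
ρ(T) = max|λ| = 0.6461; 0.6461 < 1: convergent.

yes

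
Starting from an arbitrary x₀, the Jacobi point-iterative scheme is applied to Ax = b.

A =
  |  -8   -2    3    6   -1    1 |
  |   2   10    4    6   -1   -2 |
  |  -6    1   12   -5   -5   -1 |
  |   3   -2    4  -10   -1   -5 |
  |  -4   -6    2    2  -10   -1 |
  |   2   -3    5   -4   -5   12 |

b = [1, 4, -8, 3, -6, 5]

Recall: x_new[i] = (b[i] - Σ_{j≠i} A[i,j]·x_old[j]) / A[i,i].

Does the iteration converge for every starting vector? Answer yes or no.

Write A = D+L+U with D = diag(-8, 10, 12, -10, -10, 12).
T_J = -D⁻¹(L+U): T[5,2] = -(5)/(12) = -0.4167; T[5,5] = 0.
  T[0,:] = [+0.0000  -0.2500  +0.3750  +0.7500  -0.1250  +0.1250]
  T[1,:] = [-0.2000  +0.0000  -0.4000  -0.6000  +0.1000  +0.2000]
  T[2,:] = [+0.5000  -0.0833  +0.0000  +0.4167  +0.4167  +0.0833]
  T[3,:] = [+0.3000  -0.2000  +0.4000  +0.0000  -0.1000  -0.5000]
  T[4,:] = [-0.4000  -0.6000  +0.2000  +0.2000  +0.0000  -0.1000]
  T[5,:] = [-0.1667  +0.2500  -0.4167  +0.3333  +0.4167  +0.0000]
|λ(T)| sorted: 1.1467, 0.5474, 0.5474, 0.5436, 0.3464, 0.0712.
spectral radius ρ = 1.1467; 1.1467 > 1 ⇒ diverges.

no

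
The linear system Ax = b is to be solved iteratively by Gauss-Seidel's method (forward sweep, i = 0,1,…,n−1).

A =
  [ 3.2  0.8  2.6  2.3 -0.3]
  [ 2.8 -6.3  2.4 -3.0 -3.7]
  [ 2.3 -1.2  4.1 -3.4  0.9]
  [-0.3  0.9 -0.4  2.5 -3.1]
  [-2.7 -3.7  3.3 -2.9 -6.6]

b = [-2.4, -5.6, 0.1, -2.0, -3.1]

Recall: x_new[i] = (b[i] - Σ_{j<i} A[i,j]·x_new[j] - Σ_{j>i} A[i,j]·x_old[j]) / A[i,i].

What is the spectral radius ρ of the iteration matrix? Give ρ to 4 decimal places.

Diagonal D = diag(3.2, -6.3, 4.1, 2.5, -6.6); L, U strict lower/upper.
T_GS = -(D+L)⁻¹U: row 0 first, T[0,4] = -(-0.3)/(3.2) = +0.0938; later rows by forward substitution.
  T[0,:] = [+0.0000 -0.2500 -0.8125 -0.7188 +0.0938]
  T[1,:] = [+0.0000 -0.1111 +0.0198 -0.7956 -0.5456]
  T[2,:] = [+0.0000 +0.1077 +0.4616 +0.9996 -0.4318]
  T[3,:] = [+0.0000 +0.0272 -0.0308 +0.3601 +1.3786]
  T[4,:] = [+0.0000 +0.2065 +0.5656 +1.0816 -0.5541]
moduli |λ_i(T)| = 1.2970, 1.0965, 0.1678, 0.1678, 0.0000.
ρ = 1.2970; 1.2970 > 1 ⇒ diverges.

1.2970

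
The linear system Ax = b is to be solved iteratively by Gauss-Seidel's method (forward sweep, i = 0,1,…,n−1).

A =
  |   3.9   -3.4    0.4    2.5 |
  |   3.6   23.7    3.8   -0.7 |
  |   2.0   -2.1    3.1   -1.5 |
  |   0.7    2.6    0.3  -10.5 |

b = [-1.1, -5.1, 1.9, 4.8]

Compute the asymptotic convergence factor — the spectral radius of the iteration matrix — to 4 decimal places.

0.3378

Write A = D+L+U with D = diag(3.9, 23.7, 3.1, -10.5).
Gauss-Seidel: T = -(D+L)⁻¹U, row 0 first, T[0,1] = -(-3.4)/(3.9) = +0.8718; later rows by forward substitution.
  T[0,:] = [+0.0000  +0.8718  -0.1026  -0.6410]
  T[1,:] = [+0.0000  -0.1324  -0.1448  +0.1269]
  T[2,:] = [+0.0000  -0.6522  -0.0319  +0.9834]
  T[3,:] = [+0.0000  +0.0067  -0.0436  +0.0168]
eigenvalue magnitudes: 0.3378, 0.1155, 0.1155, 0.0000.
spectral radius ρ = 0.3378; 0.3378 < 1 ⇒ converges.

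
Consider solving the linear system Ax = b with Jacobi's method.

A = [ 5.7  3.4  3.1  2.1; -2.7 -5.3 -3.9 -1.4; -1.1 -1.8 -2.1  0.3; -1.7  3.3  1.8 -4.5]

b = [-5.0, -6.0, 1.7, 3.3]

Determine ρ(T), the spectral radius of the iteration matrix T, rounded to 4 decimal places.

Split A = D + L + U, D = diag(5.7, -5.3, -2.1, -4.5).
Jacobi T = -D⁻¹(L+U): T[3,2] = -(1.8)/(-4.5) = +0.4000; T[3,3] = 0.
  T[0,:] = [+0.0000 -0.5965 -0.5439 -0.3684]
  T[1,:] = [-0.5094 +0.0000 -0.7358 -0.2642]
  T[2,:] = [-0.5238 -0.8571 +0.0000 +0.1429]
  T[3,:] = [-0.3778 +0.7333 +0.4000 +0.0000]
|λ(T)| sorted: 1.1423, 0.7405, 0.7405, 0.3187.
ρ(T) = max|λ| = 1.1423; 1.1423 > 1 ⇒ diverges.

1.1423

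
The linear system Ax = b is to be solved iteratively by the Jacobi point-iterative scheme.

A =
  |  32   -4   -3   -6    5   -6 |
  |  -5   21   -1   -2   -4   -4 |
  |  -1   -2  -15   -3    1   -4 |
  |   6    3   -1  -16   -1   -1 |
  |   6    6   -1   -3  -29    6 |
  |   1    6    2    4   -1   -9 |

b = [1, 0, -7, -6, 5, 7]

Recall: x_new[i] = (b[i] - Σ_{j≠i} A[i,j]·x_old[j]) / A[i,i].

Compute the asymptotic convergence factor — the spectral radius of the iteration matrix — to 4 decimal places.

Let D = diag(32, 21, -15, -16, -29, -9); L, U the strict triangles.
Jacobi: T = -D⁻¹(L+U), T[1,3] = -(-2)/(21) = +0.0952; T[1,1] = 0.
  T[0,:] = [+0.0000  +0.1250  +0.0938  +0.1875  -0.1562  +0.1875]
  T[1,:] = [+0.2381  +0.0000  +0.0476  +0.0952  +0.1905  +0.1905]
  T[2,:] = [-0.0667  -0.1333  +0.0000  -0.2000  +0.0667  -0.2667]
  T[3,:] = [+0.3750  +0.1875  -0.0625  +0.0000  -0.0625  -0.0625]
  T[4,:] = [+0.2069  +0.2069  -0.0345  -0.1034  +0.0000  +0.2069]
  T[5,:] = [+0.1111  +0.6667  +0.2222  +0.4444  -0.1111  +0.0000]
|roots of det(T-λI)|: 0.5056, 0.4036, 0.4036, 0.3359, 0.2121, 0.1033.
spectral radius ρ = 0.5056; 0.5056 < 1: convergent.

0.5056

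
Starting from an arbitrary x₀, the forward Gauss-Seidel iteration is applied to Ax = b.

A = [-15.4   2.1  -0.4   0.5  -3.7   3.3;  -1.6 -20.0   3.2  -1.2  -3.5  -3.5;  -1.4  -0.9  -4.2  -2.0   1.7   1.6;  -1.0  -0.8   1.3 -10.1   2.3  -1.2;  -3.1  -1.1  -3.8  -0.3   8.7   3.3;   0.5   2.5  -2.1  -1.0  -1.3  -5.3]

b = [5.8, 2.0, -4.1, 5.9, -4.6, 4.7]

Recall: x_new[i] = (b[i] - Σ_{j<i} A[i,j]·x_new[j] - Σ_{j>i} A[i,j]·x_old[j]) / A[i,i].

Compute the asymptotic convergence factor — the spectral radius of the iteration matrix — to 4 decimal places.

Write A = D+L+U with D = diag(-15.4, -20, -4.2, -10.1, 8.7, -5.3).
GS T = -(D+L)⁻¹U: row 0 first, T[0,3] = -(0.5)/(-15.4) = +0.0325; later rows by forward substitution.
  T[0,:] = [+0.0000  +0.1364  -0.0260  +0.0325  -0.2403  +0.2143]
  T[1,:] = [+0.0000  -0.0109  +0.1621  -0.0626  -0.1558  -0.1921]
  T[2,:] = [+0.0000  -0.0431  -0.0261  -0.4736  +0.5182  +0.3507]
  T[3,:] = [+0.0000  -0.0182  -0.0136  -0.0592  +0.3306  -0.0797]
  T[4,:] = [+0.0000  +0.0278  -0.0006  -0.2052  +0.1324  -0.1768]
  T[5,:] = [+0.0000  +0.0214  +0.0871  +0.2227  -0.3963  -0.1510]
|roots of det(T-λI)|: 0.3554, 0.2445, 0.2445, 0.0828, 0.0481, 0.0000.
spectral radius ρ = 0.3554; 0.3554 < 1 ⇒ converges.

0.3554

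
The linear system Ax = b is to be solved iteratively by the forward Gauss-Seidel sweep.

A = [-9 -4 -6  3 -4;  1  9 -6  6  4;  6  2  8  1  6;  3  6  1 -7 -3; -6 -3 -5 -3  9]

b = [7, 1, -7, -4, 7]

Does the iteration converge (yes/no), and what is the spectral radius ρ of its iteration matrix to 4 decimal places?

Diagonal D = diag(-9, 9, 8, -7, 9); L, U strict lower/upper.
GS T = -(D+L)⁻¹U: row 0 first, T[0,3] = -(3)/(-9) = +0.3333; later rows by forward substitution.
  T[0,:] = [+0.0000 -0.4444 -0.6667 +0.3333 -0.4444]
  T[1,:] = [+0.0000 +0.0494 +0.7407 -0.7037 -0.3951]
  T[2,:] = [+0.0000 +0.3210 +0.3148 -0.1991 -0.3179]
  T[3,:] = [+0.0000 -0.1023 +0.3942 -0.4888 -1.0031]
  T[4,:] = [+0.0000 -0.1356 +0.1088 -0.2859 -0.9390]
|eigenvalues of T|: 1.3563, 0.5863, 0.3334, 0.0399, 0.0000.
spectral radius ρ = 1.3563; 1.3563 > 1: divergent.

no, ρ = 1.3563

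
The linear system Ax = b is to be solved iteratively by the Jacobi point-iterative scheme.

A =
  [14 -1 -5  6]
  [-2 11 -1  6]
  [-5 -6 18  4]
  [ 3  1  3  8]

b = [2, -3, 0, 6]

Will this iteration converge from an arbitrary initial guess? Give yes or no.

yes

A = D + L + U where D = diag(14, 11, 18, 8).
Jacobi T = -D⁻¹(L+U): T[1,2] = -(-1)/(11) = +0.0909; T[1,1] = 0.
  T[0,:] = [+0.0000 +0.0714 +0.3571 -0.4286]
  T[1,:] = [+0.1818 +0.0000 +0.0909 -0.5455]
  T[2,:] = [+0.2778 +0.3333 +0.0000 -0.2222]
  T[3,:] = [-0.3750 -0.1250 -0.3750 +0.0000]
moduli |λ_i(T)| = 0.8498, 0.3890, 0.2969, 0.2969.
ρ(T) = max|λ| = 0.8498; 0.8498 < 1 ⇒ converges.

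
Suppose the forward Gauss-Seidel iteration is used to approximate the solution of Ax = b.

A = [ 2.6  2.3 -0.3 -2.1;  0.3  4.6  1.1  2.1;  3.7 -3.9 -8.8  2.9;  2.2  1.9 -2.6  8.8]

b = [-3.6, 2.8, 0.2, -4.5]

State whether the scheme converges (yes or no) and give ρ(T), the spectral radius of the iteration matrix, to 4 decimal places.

A = D + L + U where D = diag(2.6, 4.6, -8.8, 8.8).
T_GS = -(D+L)⁻¹U: row 0 first, T[0,1] = -(2.3)/(2.6) = -0.8846; later rows by forward substitution.
  T[0,:] = [+0.0000 -0.8846 +0.1154 +0.8077]
  T[1,:] = [+0.0000 +0.0577 -0.2467 -0.5092]
  T[2,:] = [+0.0000 -0.3975 +0.1578 +0.8948]
  T[3,:] = [+0.0000 +0.0913 +0.0710 +0.1724]
eigenvalue magnitudes: 0.4551, 0.2322, 0.1649, 0.0000.
ρ(T) = max|λ| = 0.4551; 0.4551 < 1 ⇒ converges.

yes, ρ = 0.4551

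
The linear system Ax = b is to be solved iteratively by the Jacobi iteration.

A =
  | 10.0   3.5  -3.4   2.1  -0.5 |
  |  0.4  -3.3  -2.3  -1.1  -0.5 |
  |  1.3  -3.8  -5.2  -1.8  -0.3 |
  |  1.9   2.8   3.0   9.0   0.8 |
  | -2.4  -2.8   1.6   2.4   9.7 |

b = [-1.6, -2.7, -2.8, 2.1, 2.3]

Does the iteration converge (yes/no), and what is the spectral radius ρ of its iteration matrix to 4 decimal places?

Split A = D + L + U, D = diag(10, -3.3, -5.2, 9, 9.7).
Jacobi: T = -D⁻¹(L+U), T[1,0] = -(0.4)/(-3.3) = +0.1212; T[1,1] = 0.
  T[0,:] = [+0.0000 -0.3500 +0.3400 -0.2100 +0.0500]
  T[1,:] = [+0.1212 +0.0000 -0.6970 -0.3333 -0.1515]
  T[2,:] = [+0.2500 -0.7308 +0.0000 -0.3462 -0.0577]
  T[3,:] = [-0.2111 -0.3111 -0.3333 +0.0000 -0.0889]
  T[4,:] = [+0.2474 +0.2887 -0.1649 -0.2474 +0.0000]
moduli |λ_i(T)| = 0.9327, 0.7761, 0.3415, 0.2039, 0.0190.
spectral radius ρ = 0.9327; 0.9327 < 1: convergent.

yes, ρ = 0.9327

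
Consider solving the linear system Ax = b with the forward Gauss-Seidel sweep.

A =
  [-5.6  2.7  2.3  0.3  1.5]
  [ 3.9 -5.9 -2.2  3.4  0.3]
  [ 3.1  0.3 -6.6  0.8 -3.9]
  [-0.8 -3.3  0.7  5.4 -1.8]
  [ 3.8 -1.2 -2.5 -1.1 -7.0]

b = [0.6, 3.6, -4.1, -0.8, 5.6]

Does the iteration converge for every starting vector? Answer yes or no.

yes

A = D + L + U where D = diag(-5.6, -5.9, -6.6, 5.4, -7).
GS T = -(D+L)⁻¹U: row 0 first, T[0,1] = -(2.7)/(-5.6) = +0.4821; later rows by forward substitution.
  T[0,:] = [+0.0000 +0.4821 +0.4107 +0.0536 +0.2679]
  T[1,:] = [+0.0000 +0.3187 -0.1014 +0.6117 +0.2279]
  T[2,:] = [+0.0000 +0.2409 +0.1883 +0.1742 -0.4547]
  T[3,:] = [+0.0000 +0.2350 -0.0255 +0.3592 +0.5712]
  T[4,:] = [+0.0000 +0.0841 +0.1771 -0.1944 +0.1790]
|eigenvalues of T|: 0.7271, 0.4649, 0.4649, 0.0251, 0.0000.
ρ = 0.7271; 0.7271 < 1 ⇒ converges.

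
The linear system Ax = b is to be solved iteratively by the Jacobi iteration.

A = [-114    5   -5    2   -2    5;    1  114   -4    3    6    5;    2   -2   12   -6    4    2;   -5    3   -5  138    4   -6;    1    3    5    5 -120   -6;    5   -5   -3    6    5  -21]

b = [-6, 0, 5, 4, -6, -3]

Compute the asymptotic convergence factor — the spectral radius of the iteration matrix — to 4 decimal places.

0.2687

Split A = D + L + U, D = diag(-114, 114, 12, 138, -120, -21).
Jacobi: T = -D⁻¹(L+U), T[0,5] = -(5)/(-114) = +0.0439; T[0,0] = 0.
  T[0,:] = [+0.0000, +0.0439, -0.0439, +0.0175, -0.0175, +0.0439]
  T[1,:] = [-0.0088, +0.0000, +0.0351, -0.0263, -0.0526, -0.0439]
  T[2,:] = [-0.1667, +0.1667, +0.0000, +0.5000, -0.3333, -0.1667]
  T[3,:] = [+0.0362, -0.0217, +0.0362, +0.0000, -0.0290, +0.0435]
  T[4,:] = [+0.0083, +0.0250, +0.0417, +0.0417, +0.0000, -0.0500]
  T[5,:] = [+0.2381, -0.2381, -0.1429, +0.2857, +0.2381, +0.0000]
|eigenvalues of T|: 0.2687, 0.1659, 0.1178, 0.1023, 0.1023, 0.0629.
ρ(T) = max|λ| = 0.2687; 0.2687 < 1 ⇒ converges.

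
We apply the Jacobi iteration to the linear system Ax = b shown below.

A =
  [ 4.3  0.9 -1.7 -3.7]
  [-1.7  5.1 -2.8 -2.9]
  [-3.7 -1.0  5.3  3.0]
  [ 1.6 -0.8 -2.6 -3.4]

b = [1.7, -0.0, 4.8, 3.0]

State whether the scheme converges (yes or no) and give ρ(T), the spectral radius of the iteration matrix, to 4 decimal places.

Split A = D + L + U, D = diag(4.3, 5.1, 5.3, -3.4).
Jacobi: T = -D⁻¹(L+U), T[2,0] = -(-3.7)/(5.3) = +0.6981; T[2,2] = 0.
  T[0,:] = [+0.0000  -0.2093  +0.3953  +0.8605]
  T[1,:] = [+0.3333  +0.0000  +0.5490  +0.5686]
  T[2,:] = [+0.6981  +0.1887  +0.0000  -0.5660]
  T[3,:] = [+0.4706  -0.2353  -0.7647  +0.0000]
|eigenvalues of T|: 1.2755, 0.7395, 0.7395, 0.0543.
spectral radius ρ = 1.2755; 1.2755 > 1 ⇒ diverges.

no, ρ = 1.2755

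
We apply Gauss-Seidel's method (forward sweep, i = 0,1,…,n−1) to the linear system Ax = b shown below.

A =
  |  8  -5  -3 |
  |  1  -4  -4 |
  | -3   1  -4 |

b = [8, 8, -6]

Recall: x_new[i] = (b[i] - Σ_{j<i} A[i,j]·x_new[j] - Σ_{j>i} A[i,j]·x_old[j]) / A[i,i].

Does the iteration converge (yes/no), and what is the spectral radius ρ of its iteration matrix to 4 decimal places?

yes, ρ = 0.8826

Diagonal D = diag(8, -4, -4); L, U strict lower/upper.
GS T = -(D+L)⁻¹U: row 0 first, T[0,1] = -(-5)/(8) = +0.6250; later rows by forward substitution.
  T[0,:] = [+0.0000, +0.6250, +0.3750]
  T[1,:] = [+0.0000, +0.1562, -0.9062]
  T[2,:] = [+0.0000, -0.4297, -0.5078]
eigenvalue magnitudes: 0.8826, 0.5311, 0.0000.
ρ = 0.8826; 0.8826 < 1: convergent.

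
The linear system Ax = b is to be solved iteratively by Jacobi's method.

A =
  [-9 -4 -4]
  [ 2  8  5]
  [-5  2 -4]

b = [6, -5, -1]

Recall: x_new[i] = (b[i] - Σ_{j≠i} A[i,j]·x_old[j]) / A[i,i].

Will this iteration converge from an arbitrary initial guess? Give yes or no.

yes

A = D + L + U where D = diag(-9, 8, -4).
Jacobi: T = -D⁻¹(L+U), T[2,0] = -(-5)/(-4) = -1.2500; T[2,2] = 0.
  T[0,:] = [+0.0000 -0.4444 -0.4444]
  T[1,:] = [-0.2500 +0.0000 -0.6250]
  T[2,:] = [-1.2500 +0.5000 +0.0000]
|eigenvalues of T|: 0.8380, 0.5900, 0.5900.
ρ(T) = max|λ| = 0.8380; 0.8380 < 1, so it converges for any x₀.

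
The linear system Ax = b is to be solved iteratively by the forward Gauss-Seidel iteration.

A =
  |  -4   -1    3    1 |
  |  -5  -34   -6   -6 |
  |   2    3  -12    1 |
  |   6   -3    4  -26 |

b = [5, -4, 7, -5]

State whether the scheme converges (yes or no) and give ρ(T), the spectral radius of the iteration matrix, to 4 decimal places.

Write A = D+L+U with D = diag(-4, -34, -12, -26).
Gauss-Seidel: T = -(D+L)⁻¹U, row 0 first, T[0,1] = -(-1)/(-4) = -0.2500; later rows by forward substitution.
  T[0,:] = [+0.0000 -0.2500 +0.7500 +0.2500]
  T[1,:] = [+0.0000 +0.0368 -0.2868 -0.2132]
  T[2,:] = [+0.0000 -0.0325 +0.0533 +0.0717]
  T[3,:] = [+0.0000 -0.0669 +0.2144 +0.0933]
|eigenvalues of T|: 0.2915, 0.0570, 0.0511, 0.0000.
spectral radius ρ = 0.2915; 0.2915 < 1: convergent.

yes, ρ = 0.2915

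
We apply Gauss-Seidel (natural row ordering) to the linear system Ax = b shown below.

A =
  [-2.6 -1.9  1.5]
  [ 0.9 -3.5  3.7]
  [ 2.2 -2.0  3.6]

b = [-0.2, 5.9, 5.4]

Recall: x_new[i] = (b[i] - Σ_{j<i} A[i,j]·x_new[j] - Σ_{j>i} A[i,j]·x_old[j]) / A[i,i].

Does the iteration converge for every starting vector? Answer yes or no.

yes

A = D + L + U where D = diag(-2.6, -3.5, 3.6).
T_GS = -(D+L)⁻¹U: row 0 first, T[0,2] = -(1.5)/(-2.6) = +0.5769; later rows by forward substitution.
  T[0,:] = [+0.0000, -0.7308, +0.5769]
  T[1,:] = [+0.0000, -0.1879, +1.2055]
  T[2,:] = [+0.0000, +0.3422, +0.3172]
|eigenvalues of T|: 0.7547, 0.6255, 0.0000.
ρ = 0.7547; 0.7547 < 1: convergent.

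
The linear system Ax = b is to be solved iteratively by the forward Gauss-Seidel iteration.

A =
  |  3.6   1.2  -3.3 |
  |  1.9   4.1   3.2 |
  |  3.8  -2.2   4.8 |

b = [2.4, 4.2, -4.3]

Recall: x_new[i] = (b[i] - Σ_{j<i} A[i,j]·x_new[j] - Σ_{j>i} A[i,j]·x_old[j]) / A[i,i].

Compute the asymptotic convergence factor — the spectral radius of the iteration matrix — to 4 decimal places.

Let D = diag(3.6, 4.1, 4.8); L, U the strict triangles.
Gauss-Seidel: T = -(D+L)⁻¹U, row 0 first, T[0,2] = -(-3.3)/(3.6) = +0.9167; later rows by forward substitution.
  T[0,:] = [+0.0000 -0.3333 +0.9167]
  T[1,:] = [+0.0000 +0.1545 -1.2053]
  T[2,:] = [+0.0000 +0.3347 -1.2781]
|λ(T)| sorted: 0.8930, 0.2306, 0.0000.
ρ = 0.8930; 0.8930 < 1 ⇒ converges.

0.8930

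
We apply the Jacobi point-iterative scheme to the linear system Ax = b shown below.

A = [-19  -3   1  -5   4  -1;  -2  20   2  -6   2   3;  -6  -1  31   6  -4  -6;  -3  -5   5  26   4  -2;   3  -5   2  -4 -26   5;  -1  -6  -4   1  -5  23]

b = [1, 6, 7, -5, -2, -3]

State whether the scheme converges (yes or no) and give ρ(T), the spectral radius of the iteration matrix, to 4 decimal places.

yes, ρ = 0.5225

Split A = D + L + U, D = diag(-19, 20, 31, 26, -26, 23).
T_J = -D⁻¹(L+U): T[2,5] = -(-6)/(31) = +0.1935; T[2,2] = 0.
  T[0,:] = [+0.0000 -0.1579 +0.0526 -0.2632 +0.2105 -0.0526]
  T[1,:] = [+0.1000 +0.0000 -0.1000 +0.3000 -0.1000 -0.1500]
  T[2,:] = [+0.1935 +0.0323 +0.0000 -0.1935 +0.1290 +0.1935]
  T[3,:] = [+0.1154 +0.1923 -0.1923 +0.0000 -0.1538 +0.0769]
  T[4,:] = [+0.1154 -0.1923 +0.0769 -0.1538 +0.0000 +0.1923]
  T[5,:] = [+0.0435 +0.2609 +0.1739 -0.0435 +0.2174 +0.0000]
|λ(T)| sorted: 0.5225, 0.3295, 0.3295, 0.2418, 0.2418, 0.0518.
ρ = 0.5225; 0.5225 < 1: convergent.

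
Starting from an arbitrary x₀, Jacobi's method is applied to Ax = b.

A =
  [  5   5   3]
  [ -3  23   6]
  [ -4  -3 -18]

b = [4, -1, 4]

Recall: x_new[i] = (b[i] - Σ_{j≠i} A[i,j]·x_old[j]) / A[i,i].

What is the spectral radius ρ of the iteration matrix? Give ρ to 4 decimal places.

0.3988

A = D + L + U where D = diag(5, 23, -18).
Jacobi T = -D⁻¹(L+U): T[1,0] = -(-3)/(23) = +0.1304; T[1,1] = 0.
  T[0,:] = [+0.0000  -1.0000  -0.6000]
  T[1,:] = [+0.1304  +0.0000  -0.2609]
  T[2,:] = [-0.2222  -0.1667  +0.0000]
|λ(T)| sorted: 0.3988, 0.3356, 0.3356.
ρ(T) = max|λ| = 0.3988; 0.3988 < 1: convergent.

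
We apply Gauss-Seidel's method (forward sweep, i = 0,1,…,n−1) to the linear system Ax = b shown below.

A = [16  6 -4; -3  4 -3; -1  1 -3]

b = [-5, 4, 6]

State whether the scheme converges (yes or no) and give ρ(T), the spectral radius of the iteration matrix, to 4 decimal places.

Write A = D+L+U with D = diag(16, 4, -3).
Gauss-Seidel: T = -(D+L)⁻¹U, row 0 first, T[0,2] = -(-4)/(16) = +0.2500; later rows by forward substitution.
  T[0,:] = [+0.0000, -0.3750, +0.2500]
  T[1,:] = [+0.0000, -0.2812, +0.9375]
  T[2,:] = [+0.0000, +0.0312, +0.2292]
|λ(T)| sorted: 0.3333, 0.2812, 0.0000.
ρ(T) = max|λ| = 0.3333; 0.3333 < 1 ⇒ converges.

yes, ρ = 0.3333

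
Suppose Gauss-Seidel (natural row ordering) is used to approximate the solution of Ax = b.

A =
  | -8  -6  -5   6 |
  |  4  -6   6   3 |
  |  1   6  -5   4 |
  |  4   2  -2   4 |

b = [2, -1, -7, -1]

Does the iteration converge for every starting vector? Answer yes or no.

no

Split A = D + L + U, D = diag(-8, -6, -5, 4).
Gauss-Seidel: T = -(D+L)⁻¹U, row 0 first, T[0,2] = -(-5)/(-8) = -0.6250; later rows by forward substitution.
  T[0,:] = [+0.0000 -0.7500 -0.6250 +0.7500]
  T[1,:] = [+0.0000 -0.5000 +0.5833 +1.0000]
  T[2,:] = [+0.0000 -0.7500 +0.5750 +2.1500]
  T[3,:] = [+0.0000 +0.6250 +0.6208 -0.1750]
|eigenvalues of T|: 1.4467, 1.2015, 0.3452, 0.0000.
ρ(T) = max|λ| = 1.4467; 1.4467 > 1 ⇒ diverges.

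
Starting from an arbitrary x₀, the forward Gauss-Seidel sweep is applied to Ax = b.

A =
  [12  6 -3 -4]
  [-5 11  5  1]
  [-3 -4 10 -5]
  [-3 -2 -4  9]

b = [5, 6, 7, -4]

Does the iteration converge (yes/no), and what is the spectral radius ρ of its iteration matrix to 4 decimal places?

Diagonal D = diag(12, 11, 10, 9); L, U strict lower/upper.
T_GS = -(D+L)⁻¹U: row 0 first, T[0,3] = -(-4)/(12) = +0.3333; later rows by forward substitution.
  T[0,:] = [+0.0000 -0.5000 +0.2500 +0.3333]
  T[1,:] = [+0.0000 -0.2273 -0.3409 +0.0606]
  T[2,:] = [+0.0000 -0.2409 -0.0614 +0.6242]
  T[3,:] = [+0.0000 -0.3242 -0.0197 +0.4020]
|λ(T)| sorted: 0.5327, 0.2667, 0.2667, 0.0000.
ρ = 0.5327; 0.5327 < 1: convergent.

yes, ρ = 0.5327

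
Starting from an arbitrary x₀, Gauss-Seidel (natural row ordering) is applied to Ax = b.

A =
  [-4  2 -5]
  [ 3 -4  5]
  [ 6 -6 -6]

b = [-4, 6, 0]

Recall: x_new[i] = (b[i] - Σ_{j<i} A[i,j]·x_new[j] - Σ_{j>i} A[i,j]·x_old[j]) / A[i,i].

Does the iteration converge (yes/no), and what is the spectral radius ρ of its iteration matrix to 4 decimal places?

no, ρ = 1.5825

A = D + L + U where D = diag(-4, -4, -6).
T_GS = -(D+L)⁻¹U: row 0 first, T[0,1] = -(2)/(-4) = +0.5000; later rows by forward substitution.
  T[0,:] = [+0.0000, +0.5000, -1.2500]
  T[1,:] = [+0.0000, +0.3750, +0.3125]
  T[2,:] = [+0.0000, +0.1250, -1.5625]
moduli |λ_i(T)| = 1.5825, 0.3950, 0.0000.
spectral radius ρ = 1.5825; 1.5825 > 1 ⇒ diverges.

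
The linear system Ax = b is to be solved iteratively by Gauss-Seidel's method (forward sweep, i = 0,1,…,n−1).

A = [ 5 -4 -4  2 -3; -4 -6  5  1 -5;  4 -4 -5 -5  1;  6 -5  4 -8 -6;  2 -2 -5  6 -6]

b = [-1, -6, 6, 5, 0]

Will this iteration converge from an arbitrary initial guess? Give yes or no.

A = D + L + U where D = diag(5, -6, -5, -8, -6).
GS T = -(D+L)⁻¹U: row 0 first, T[0,2] = -(-4)/(5) = +0.8000; later rows by forward substitution.
  T[0,:] = [+0.0000, +0.8000, +0.8000, -0.4000, +0.6000]
  T[1,:] = [+0.0000, -0.5333, +0.3000, +0.4333, -1.2333]
  T[2,:] = [+0.0000, +1.0667, +0.4000, -1.6667, +1.6667]
  T[3,:] = [+0.0000, +1.4667, +0.6125, -1.4042, +1.3042]
  T[4,:] = [+0.0000, +1.0222, +0.4458, -0.2931, +0.5264]
moduli |λ_i(T)| = 1.3233, 0.7249, 0.7249, 0.2397, 0.0000.
spectral radius ρ = 1.3233; 1.3233 > 1, so it fails to converge.

no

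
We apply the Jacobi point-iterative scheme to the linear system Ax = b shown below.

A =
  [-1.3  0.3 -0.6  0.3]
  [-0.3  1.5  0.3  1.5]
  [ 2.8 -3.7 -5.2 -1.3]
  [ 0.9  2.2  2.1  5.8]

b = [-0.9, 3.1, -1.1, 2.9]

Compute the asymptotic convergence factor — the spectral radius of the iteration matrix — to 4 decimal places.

0.9464

Write A = D+L+U with D = diag(-1.3, 1.5, -5.2, 5.8).
Jacobi: T = -D⁻¹(L+U), T[0,3] = -(0.3)/(-1.3) = +0.2308; T[0,0] = 0.
  T[0,:] = [+0.0000  +0.2308  -0.4615  +0.2308]
  T[1,:] = [+0.2000  +0.0000  -0.2000  -1.0000]
  T[2,:] = [+0.5385  -0.7115  +0.0000  -0.2500]
  T[3,:] = [-0.1552  -0.3793  -0.3621  +0.0000]
|roots of det(T-λI)|: 0.9464, 0.6491, 0.5733, 0.5733.
ρ = 0.9464; 0.9464 < 1, so it converges for any x₀.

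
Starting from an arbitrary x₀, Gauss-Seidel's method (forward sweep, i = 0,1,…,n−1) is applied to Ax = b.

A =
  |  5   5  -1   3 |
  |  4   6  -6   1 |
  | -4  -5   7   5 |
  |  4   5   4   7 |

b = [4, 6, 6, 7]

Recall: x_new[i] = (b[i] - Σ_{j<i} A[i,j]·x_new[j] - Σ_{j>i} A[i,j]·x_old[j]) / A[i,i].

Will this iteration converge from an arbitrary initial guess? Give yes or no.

Let D = diag(5, 6, 7, 7); L, U the strict triangles.
Gauss-Seidel: T = -(D+L)⁻¹U, row 0 first, T[0,2] = -(-1)/(5) = +0.2000; later rows by forward substitution.
  T[0,:] = [+0.0000  -1.0000  +0.2000  -0.6000]
  T[1,:] = [+0.0000  +0.6667  +0.8667  +0.2333]
  T[2,:] = [+0.0000  -0.0952  +0.7333  -0.8905]
  T[3,:] = [+0.0000  +0.1497  -1.1524  +0.6850]
|roots of det(T-λI)|: 1.6510, 0.7595, 0.3255, 0.0000.
spectral radius ρ = 1.6510; 1.6510 > 1 ⇒ diverges.

no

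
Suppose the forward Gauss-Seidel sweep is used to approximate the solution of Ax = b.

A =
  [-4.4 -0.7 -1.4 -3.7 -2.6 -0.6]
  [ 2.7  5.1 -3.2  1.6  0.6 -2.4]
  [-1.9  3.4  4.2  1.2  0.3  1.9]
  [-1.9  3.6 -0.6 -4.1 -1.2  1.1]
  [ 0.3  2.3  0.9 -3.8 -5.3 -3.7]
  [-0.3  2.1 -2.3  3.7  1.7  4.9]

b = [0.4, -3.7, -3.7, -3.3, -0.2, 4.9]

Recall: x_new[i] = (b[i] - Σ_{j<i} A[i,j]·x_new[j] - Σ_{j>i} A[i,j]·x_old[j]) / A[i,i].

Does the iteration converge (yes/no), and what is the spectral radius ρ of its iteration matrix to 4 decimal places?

Split A = D + L + U, D = diag(-4.4, 5.1, 4.2, -4.1, -5.3, 4.9).
Gauss-Seidel: T = -(D+L)⁻¹U, row 0 first, T[0,5] = -(-0.6)/(-4.4) = -0.1364; later rows by forward substitution.
  T[0,:] = [+0.0000  -0.1591  -0.3182  -0.8409  -0.5909  -0.1364]
  T[1,:] = [+0.0000  +0.0842  +0.7959  +0.1315  +0.1952  +0.5428]
  T[2,:] = [+0.0000  -0.1402  -0.7882  -0.7725  -0.4968  -0.9535]
  T[3,:] = [+0.0000  +0.1682  +0.9616  +0.6182  +0.2252  +0.9476]
  T[4,:] = [+0.0000  -0.1168  -0.4960  -0.5650  -0.1946  -1.3116]
  T[5,:] = [+0.0000  -0.1981  -1.2846  -0.7412  -0.4556  -0.9490]
|eigenvalues of T|: 1.6074, 0.2832, 0.2832, 0.2287, 0.0121, 0.0000.
ρ = 1.6074; 1.6074 > 1, so it fails to converge.

no, ρ = 1.6074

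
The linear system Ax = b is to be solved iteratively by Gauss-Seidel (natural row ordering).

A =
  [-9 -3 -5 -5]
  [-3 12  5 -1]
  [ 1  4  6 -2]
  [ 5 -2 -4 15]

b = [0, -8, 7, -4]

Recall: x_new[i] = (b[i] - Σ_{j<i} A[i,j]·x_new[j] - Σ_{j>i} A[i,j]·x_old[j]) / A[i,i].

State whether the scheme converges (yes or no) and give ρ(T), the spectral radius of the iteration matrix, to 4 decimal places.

yes, ρ = 0.5700

Split A = D + L + U, D = diag(-9, 12, 6, 15).
T_GS = -(D+L)⁻¹U: row 0 first, T[0,1] = -(-3)/(-9) = -0.3333; later rows by forward substitution.
  T[0,:] = [+0.0000  -0.3333  -0.5556  -0.5556]
  T[1,:] = [+0.0000  -0.0833  -0.5556  -0.0556]
  T[2,:] = [+0.0000  +0.1111  +0.4630  +0.4630]
  T[3,:] = [+0.0000  +0.1296  +0.2346  +0.3012]
|λ(T)| sorted: 0.5700, 0.2290, 0.1182, 0.0000.
ρ = 0.5700; 0.5700 < 1, so it converges for any x₀.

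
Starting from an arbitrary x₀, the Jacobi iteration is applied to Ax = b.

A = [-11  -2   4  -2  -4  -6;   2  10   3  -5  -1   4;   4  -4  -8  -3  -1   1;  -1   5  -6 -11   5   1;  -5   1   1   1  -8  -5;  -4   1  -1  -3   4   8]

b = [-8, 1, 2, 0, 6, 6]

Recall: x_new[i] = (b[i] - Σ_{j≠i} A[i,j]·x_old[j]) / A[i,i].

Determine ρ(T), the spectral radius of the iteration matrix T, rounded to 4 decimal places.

Diagonal D = diag(-11, 10, -8, -11, -8, 8); L, U strict lower/upper.
T_J = -D⁻¹(L+U): T[0,1] = -(-2)/(-11) = -0.1818; T[0,0] = 0.
  T[0,:] = [+0.0000  -0.1818  +0.3636  -0.1818  -0.3636  -0.5455]
  T[1,:] = [-0.2000  +0.0000  -0.3000  +0.5000  +0.1000  -0.4000]
  T[2,:] = [+0.5000  -0.5000  +0.0000  -0.3750  -0.1250  +0.1250]
  T[3,:] = [-0.0909  +0.4545  -0.5455  +0.0000  +0.4545  +0.0909]
  T[4,:] = [-0.6250  +0.1250  +0.1250  +0.1250  +0.0000  -0.6250]
  T[5,:] = [+0.5000  -0.1250  +0.1250  +0.3750  -0.5000  +0.0000]
|λ(T)| sorted: 1.2348, 0.9760, 0.4580, 0.3811, 0.3811, 0.0699.
ρ(T) = max|λ| = 1.2348; 1.2348 > 1: divergent.

1.2348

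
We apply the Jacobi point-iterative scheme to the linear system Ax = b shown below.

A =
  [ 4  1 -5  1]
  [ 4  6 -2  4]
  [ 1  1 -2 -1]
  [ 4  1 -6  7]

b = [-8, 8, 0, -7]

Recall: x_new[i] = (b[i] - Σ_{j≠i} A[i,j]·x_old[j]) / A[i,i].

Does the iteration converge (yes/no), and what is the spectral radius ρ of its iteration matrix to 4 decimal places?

Split A = D + L + U, D = diag(4, 6, -2, 7).
Jacobi T = -D⁻¹(L+U): T[1,2] = -(-2)/(6) = +0.3333; T[1,1] = 0.
  T[0,:] = [+0.0000, -0.2500, +1.2500, -0.2500]
  T[1,:] = [-0.6667, +0.0000, +0.3333, -0.6667]
  T[2,:] = [+0.5000, +0.5000, +0.0000, -0.5000]
  T[3,:] = [-0.5714, -0.1429, +0.8571, +0.0000]
eigenvalue magnitudes: 1.2068, 0.7166, 0.5807, 0.5807.
ρ(T) = max|λ| = 1.2068; 1.2068 > 1 ⇒ diverges.

no, ρ = 1.2068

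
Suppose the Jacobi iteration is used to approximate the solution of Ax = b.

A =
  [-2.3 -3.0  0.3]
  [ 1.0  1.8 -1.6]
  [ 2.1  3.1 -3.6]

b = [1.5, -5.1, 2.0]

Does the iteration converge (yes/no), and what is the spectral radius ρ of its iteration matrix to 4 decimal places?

Write A = D+L+U with D = diag(-2.3, 1.8, -3.6).
T_J = -D⁻¹(L+U): T[2,1] = -(3.1)/(-3.6) = +0.8611; T[2,2] = 0.
  T[0,:] = [+0.0000 -1.3043 +0.1304]
  T[1,:] = [-0.5556 +0.0000 +0.8889]
  T[2,:] = [+0.5833 +0.8611 +0.0000]
|roots of det(T-λI)|: 1.4417, 0.8060, 0.6357.
ρ(T) = max|λ| = 1.4417; 1.4417 > 1, so it fails to converge.

no, ρ = 1.4417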